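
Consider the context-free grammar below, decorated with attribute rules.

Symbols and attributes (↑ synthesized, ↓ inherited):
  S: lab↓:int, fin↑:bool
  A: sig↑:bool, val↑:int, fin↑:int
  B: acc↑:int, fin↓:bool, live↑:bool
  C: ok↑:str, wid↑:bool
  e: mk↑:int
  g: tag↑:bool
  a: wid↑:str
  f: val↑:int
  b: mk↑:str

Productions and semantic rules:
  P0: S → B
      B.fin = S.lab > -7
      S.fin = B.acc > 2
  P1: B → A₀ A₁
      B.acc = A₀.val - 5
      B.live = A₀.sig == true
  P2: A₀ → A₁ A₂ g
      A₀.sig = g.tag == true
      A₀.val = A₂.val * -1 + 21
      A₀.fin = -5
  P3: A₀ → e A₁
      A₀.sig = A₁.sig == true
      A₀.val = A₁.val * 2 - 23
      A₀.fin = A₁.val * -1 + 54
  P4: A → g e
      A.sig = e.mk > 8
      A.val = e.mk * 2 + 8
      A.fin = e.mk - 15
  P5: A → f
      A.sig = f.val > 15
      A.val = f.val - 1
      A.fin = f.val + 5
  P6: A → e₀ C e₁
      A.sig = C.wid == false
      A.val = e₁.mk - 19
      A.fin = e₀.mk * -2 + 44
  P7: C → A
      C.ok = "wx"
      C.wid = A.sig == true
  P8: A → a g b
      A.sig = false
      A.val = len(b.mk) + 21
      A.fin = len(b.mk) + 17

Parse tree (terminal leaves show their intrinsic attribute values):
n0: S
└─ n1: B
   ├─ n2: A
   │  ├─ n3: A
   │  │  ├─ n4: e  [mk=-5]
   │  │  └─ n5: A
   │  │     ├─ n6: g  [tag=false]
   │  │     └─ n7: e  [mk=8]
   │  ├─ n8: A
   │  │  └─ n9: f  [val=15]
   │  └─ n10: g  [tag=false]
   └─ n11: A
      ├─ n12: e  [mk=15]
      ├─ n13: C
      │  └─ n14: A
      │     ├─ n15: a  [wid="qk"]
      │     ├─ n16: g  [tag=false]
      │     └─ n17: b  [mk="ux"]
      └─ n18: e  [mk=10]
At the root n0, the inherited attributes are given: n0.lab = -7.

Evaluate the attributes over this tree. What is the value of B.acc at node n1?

1. n0.lab = -7  [given at root]
2. n1.fin = false  [S.lab > -7]
3. n4.mk = -5  [terminal]
4. n6.tag = false  [terminal]
5. n7.mk = 8  [terminal]
6. n5.sig = false  [e.mk > 8]
7. n5.val = 24  [e.mk * 2 + 8]
8. n5.fin = -7  [e.mk - 15]
9. n3.sig = false  [A₁.sig == true]
10. n3.val = 25  [A₁.val * 2 - 23]
11. n3.fin = 30  [A₁.val * -1 + 54]
12. n9.val = 15  [terminal]
13. n8.sig = false  [f.val > 15]
14. n8.val = 14  [f.val - 1]
15. n8.fin = 20  [f.val + 5]
16. n10.tag = false  [terminal]
17. n2.sig = false  [g.tag == true]
18. n2.val = 7  [A₂.val * -1 + 21]
19. n2.fin = -5  [-5]
20. n12.mk = 15  [terminal]
21. n15.wid = "qk"  [terminal]
22. n16.tag = false  [terminal]
23. n17.mk = "ux"  [terminal]
24. n14.sig = false  [false]
25. n14.val = 23  [len(b.mk) + 21]
26. n14.fin = 19  [len(b.mk) + 17]
27. n13.ok = "wx"  ["wx"]
28. n13.wid = false  [A.sig == true]
29. n18.mk = 10  [terminal]
30. n11.sig = true  [C.wid == false]
31. n11.val = -9  [e₁.mk - 19]
32. n11.fin = 14  [e₀.mk * -2 + 44]
33. n1.acc = 2  [A₀.val - 5]
34. n1.live = false  [A₀.sig == true]
35. n0.fin = false  [B.acc > 2]

2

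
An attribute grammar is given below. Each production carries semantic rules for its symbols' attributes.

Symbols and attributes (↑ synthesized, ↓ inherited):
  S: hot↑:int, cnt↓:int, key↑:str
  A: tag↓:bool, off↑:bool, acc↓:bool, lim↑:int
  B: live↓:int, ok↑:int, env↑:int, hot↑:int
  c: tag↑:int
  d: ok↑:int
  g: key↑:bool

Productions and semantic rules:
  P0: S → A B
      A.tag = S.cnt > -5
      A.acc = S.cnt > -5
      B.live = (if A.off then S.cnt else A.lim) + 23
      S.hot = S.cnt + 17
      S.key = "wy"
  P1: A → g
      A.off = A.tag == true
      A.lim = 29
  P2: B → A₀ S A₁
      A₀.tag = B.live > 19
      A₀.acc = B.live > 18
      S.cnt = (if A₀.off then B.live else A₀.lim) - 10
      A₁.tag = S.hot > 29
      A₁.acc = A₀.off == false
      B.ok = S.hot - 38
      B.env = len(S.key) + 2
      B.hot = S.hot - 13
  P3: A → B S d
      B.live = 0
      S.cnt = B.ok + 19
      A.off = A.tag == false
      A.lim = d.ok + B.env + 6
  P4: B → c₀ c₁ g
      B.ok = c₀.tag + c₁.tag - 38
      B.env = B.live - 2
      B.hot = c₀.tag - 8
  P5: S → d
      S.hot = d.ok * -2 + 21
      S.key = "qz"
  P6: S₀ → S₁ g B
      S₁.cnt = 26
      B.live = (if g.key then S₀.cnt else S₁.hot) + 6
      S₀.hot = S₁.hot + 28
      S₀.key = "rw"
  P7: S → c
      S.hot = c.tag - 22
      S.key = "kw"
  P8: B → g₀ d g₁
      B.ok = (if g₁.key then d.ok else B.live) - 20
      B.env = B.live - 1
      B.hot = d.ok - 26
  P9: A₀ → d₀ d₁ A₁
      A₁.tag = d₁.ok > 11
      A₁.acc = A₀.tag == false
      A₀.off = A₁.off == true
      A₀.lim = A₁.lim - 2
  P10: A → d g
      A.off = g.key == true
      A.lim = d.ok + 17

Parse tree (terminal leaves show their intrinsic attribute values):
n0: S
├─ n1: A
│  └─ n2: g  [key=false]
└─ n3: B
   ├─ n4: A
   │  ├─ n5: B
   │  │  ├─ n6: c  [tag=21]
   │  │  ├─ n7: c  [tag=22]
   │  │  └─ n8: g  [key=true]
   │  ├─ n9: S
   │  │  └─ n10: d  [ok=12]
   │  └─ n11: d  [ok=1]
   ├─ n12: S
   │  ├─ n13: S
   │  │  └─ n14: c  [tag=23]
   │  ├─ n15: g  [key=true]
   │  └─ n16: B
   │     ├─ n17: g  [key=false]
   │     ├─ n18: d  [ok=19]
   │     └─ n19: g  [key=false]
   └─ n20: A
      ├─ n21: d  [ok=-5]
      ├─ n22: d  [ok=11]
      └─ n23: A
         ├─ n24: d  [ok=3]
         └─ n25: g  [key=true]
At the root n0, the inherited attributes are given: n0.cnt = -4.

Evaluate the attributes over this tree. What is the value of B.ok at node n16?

1. n0.cnt = -4  [given at root]
2. n1.tag = true  [S.cnt > -5]
3. n1.acc = true  [S.cnt > -5]
4. n2.key = false  [terminal]
5. n1.off = true  [A.tag == true]
6. n1.lim = 29  [29]
7. n3.live = 19  [(if A.off then S.cnt else A.lim) + 23]
8. n4.tag = false  [B.live > 19]
9. n4.acc = true  [B.live > 18]
10. n5.live = 0  [0]
11. n6.tag = 21  [terminal]
12. n7.tag = 22  [terminal]
13. n8.key = true  [terminal]
14. n5.ok = 5  [c₀.tag + c₁.tag - 38]
15. n5.env = -2  [B.live - 2]
16. n5.hot = 13  [c₀.tag - 8]
17. n9.cnt = 24  [B.ok + 19]
18. n10.ok = 12  [terminal]
19. n9.hot = -3  [d.ok * -2 + 21]
20. n9.key = "qz"  ["qz"]
21. n11.ok = 1  [terminal]
22. n4.off = true  [A.tag == false]
23. n4.lim = 5  [d.ok + B.env + 6]
24. n12.cnt = 9  [(if A₀.off then B.live else A₀.lim) - 10]
25. n13.cnt = 26  [26]
26. n14.tag = 23  [terminal]
27. n13.hot = 1  [c.tag - 22]
28. n13.key = "kw"  ["kw"]
29. n15.key = true  [terminal]
30. n16.live = 15  [(if g.key then S₀.cnt else S₁.hot) + 6]
31. n17.key = false  [terminal]
32. n18.ok = 19  [terminal]
33. n19.key = false  [terminal]
34. n16.ok = -5  [(if g₁.key then d.ok else B.live) - 20]
35. n16.env = 14  [B.live - 1]
36. n16.hot = -7  [d.ok - 26]
37. n12.hot = 29  [S₁.hot + 28]
38. n12.key = "rw"  ["rw"]
39. n20.tag = false  [S.hot > 29]
40. n20.acc = false  [A₀.off == false]
41. n21.ok = -5  [terminal]
42. n22.ok = 11  [terminal]
43. n23.tag = false  [d₁.ok > 11]
44. n23.acc = true  [A₀.tag == false]
45. n24.ok = 3  [terminal]
46. n25.key = true  [terminal]
47. n23.off = true  [g.key == true]
48. n23.lim = 20  [d.ok + 17]
49. n20.off = true  [A₁.off == true]
50. n20.lim = 18  [A₁.lim - 2]
51. n3.ok = -9  [S.hot - 38]
52. n3.env = 4  [len(S.key) + 2]
53. n3.hot = 16  [S.hot - 13]
54. n0.hot = 13  [S.cnt + 17]
55. n0.key = "wy"  ["wy"]

-5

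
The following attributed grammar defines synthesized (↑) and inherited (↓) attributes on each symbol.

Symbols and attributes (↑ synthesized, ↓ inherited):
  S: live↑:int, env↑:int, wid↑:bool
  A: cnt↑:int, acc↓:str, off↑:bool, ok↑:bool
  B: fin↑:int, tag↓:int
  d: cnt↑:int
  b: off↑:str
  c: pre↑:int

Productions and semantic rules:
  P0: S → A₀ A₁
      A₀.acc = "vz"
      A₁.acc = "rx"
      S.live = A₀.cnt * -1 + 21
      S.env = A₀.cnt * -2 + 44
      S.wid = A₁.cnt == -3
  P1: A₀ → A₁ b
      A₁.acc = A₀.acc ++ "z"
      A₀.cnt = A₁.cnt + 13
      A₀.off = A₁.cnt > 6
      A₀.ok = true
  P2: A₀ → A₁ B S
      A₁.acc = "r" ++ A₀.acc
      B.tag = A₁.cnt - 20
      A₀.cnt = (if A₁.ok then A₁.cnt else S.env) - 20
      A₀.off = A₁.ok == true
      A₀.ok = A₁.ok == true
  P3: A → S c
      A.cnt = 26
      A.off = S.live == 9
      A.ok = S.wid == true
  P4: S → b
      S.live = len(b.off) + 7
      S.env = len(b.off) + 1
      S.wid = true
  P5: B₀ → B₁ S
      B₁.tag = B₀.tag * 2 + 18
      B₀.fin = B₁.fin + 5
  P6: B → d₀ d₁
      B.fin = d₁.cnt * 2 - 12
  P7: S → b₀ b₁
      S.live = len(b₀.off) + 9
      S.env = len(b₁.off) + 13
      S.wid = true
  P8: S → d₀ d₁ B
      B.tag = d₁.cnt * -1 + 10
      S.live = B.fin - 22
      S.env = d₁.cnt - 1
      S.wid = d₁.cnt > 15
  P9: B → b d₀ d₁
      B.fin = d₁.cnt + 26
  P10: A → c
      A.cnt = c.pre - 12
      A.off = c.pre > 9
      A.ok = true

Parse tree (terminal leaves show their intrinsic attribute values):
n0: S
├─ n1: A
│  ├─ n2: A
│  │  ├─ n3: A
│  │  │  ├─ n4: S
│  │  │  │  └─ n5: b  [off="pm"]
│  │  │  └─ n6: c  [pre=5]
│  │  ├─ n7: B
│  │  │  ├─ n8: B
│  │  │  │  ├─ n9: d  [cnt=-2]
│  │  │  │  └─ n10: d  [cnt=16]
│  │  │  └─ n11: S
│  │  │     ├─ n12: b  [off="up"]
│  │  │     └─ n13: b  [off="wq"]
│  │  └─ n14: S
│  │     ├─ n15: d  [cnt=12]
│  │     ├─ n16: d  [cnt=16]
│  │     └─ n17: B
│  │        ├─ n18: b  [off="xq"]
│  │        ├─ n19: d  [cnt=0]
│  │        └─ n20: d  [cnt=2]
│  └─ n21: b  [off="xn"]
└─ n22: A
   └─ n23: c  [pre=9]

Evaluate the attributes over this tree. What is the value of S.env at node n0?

1. n1.acc = "vz"  ["vz"]
2. n2.acc = "vzz"  [A₀.acc ++ "z"]
3. n3.acc = "rvzz"  ["r" ++ A₀.acc]
4. n5.off = "pm"  [terminal]
5. n4.live = 9  [len(b.off) + 7]
6. n4.env = 3  [len(b.off) + 1]
7. n4.wid = true  [true]
8. n6.pre = 5  [terminal]
9. n3.cnt = 26  [26]
10. n3.off = true  [S.live == 9]
11. n3.ok = true  [S.wid == true]
12. n7.tag = 6  [A₁.cnt - 20]
13. n8.tag = 30  [B₀.tag * 2 + 18]
14. n9.cnt = -2  [terminal]
15. n10.cnt = 16  [terminal]
16. n8.fin = 20  [d₁.cnt * 2 - 12]
17. n12.off = "up"  [terminal]
18. n13.off = "wq"  [terminal]
19. n11.live = 11  [len(b₀.off) + 9]
20. n11.env = 15  [len(b₁.off) + 13]
21. n11.wid = true  [true]
22. n7.fin = 25  [B₁.fin + 5]
23. n15.cnt = 12  [terminal]
24. n16.cnt = 16  [terminal]
25. n17.tag = -6  [d₁.cnt * -1 + 10]
26. n18.off = "xq"  [terminal]
27. n19.cnt = 0  [terminal]
28. n20.cnt = 2  [terminal]
29. n17.fin = 28  [d₁.cnt + 26]
30. n14.live = 6  [B.fin - 22]
31. n14.env = 15  [d₁.cnt - 1]
32. n14.wid = true  [d₁.cnt > 15]
33. n2.cnt = 6  [(if A₁.ok then A₁.cnt else S.env) - 20]
34. n2.off = true  [A₁.ok == true]
35. n2.ok = true  [A₁.ok == true]
36. n21.off = "xn"  [terminal]
37. n1.cnt = 19  [A₁.cnt + 13]
38. n1.off = false  [A₁.cnt > 6]
39. n1.ok = true  [true]
40. n22.acc = "rx"  ["rx"]
41. n23.pre = 9  [terminal]
42. n22.cnt = -3  [c.pre - 12]
43. n22.off = false  [c.pre > 9]
44. n22.ok = true  [true]
45. n0.live = 2  [A₀.cnt * -1 + 21]
46. n0.env = 6  [A₀.cnt * -2 + 44]
47. n0.wid = true  [A₁.cnt == -3]

6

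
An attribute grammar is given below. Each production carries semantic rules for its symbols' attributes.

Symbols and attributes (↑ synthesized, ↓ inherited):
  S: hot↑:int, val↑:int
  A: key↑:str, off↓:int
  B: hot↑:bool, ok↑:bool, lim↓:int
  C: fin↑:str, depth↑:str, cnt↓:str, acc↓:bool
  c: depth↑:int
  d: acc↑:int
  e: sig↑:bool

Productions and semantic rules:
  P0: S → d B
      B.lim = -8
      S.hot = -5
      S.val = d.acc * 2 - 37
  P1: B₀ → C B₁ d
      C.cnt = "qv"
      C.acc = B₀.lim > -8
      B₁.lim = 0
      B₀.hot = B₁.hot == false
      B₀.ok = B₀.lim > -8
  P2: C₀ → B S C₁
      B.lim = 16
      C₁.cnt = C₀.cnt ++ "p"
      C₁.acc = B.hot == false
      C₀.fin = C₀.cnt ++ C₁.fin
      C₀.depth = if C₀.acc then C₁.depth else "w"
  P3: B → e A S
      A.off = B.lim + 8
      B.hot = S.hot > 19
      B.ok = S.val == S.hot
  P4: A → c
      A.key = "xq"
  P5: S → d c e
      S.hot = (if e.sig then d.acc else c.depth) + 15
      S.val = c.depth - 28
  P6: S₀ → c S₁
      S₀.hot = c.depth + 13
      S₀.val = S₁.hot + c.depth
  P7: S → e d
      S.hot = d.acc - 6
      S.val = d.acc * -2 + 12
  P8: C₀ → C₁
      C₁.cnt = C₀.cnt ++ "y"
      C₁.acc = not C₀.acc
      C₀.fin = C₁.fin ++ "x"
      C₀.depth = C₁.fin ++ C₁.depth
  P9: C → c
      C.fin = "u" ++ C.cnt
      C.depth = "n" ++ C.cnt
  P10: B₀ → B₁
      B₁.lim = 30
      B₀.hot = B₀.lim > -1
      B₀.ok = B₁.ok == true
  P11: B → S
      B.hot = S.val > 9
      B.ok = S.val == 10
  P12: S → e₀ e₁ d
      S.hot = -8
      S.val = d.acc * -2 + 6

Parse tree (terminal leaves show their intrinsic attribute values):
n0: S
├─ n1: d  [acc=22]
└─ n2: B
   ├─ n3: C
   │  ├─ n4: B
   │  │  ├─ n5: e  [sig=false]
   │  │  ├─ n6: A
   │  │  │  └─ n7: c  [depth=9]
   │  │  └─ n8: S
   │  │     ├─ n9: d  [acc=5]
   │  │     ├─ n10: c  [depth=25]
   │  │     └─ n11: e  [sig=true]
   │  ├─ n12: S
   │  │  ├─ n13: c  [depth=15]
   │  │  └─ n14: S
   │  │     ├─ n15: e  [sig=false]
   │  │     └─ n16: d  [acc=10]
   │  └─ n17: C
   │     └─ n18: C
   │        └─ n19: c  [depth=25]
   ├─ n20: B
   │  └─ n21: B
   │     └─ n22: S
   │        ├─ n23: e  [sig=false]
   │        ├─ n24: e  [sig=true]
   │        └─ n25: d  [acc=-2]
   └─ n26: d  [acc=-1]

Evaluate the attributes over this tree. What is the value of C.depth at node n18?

1. n1.acc = 22  [terminal]
2. n2.lim = -8  [-8]
3. n3.cnt = "qv"  ["qv"]
4. n3.acc = false  [B₀.lim > -8]
5. n4.lim = 16  [16]
6. n5.sig = false  [terminal]
7. n6.off = 24  [B.lim + 8]
8. n7.depth = 9  [terminal]
9. n6.key = "xq"  ["xq"]
10. n9.acc = 5  [terminal]
11. n10.depth = 25  [terminal]
12. n11.sig = true  [terminal]
13. n8.hot = 20  [(if e.sig then d.acc else c.depth) + 15]
14. n8.val = -3  [c.depth - 28]
15. n4.hot = true  [S.hot > 19]
16. n4.ok = false  [S.val == S.hot]
17. n13.depth = 15  [terminal]
18. n15.sig = false  [terminal]
19. n16.acc = 10  [terminal]
20. n14.hot = 4  [d.acc - 6]
21. n14.val = -8  [d.acc * -2 + 12]
22. n12.hot = 28  [c.depth + 13]
23. n12.val = 19  [S₁.hot + c.depth]
24. n17.cnt = "qvp"  [C₀.cnt ++ "p"]
25. n17.acc = false  [B.hot == false]
26. n18.cnt = "qvpy"  [C₀.cnt ++ "y"]
27. n18.acc = true  [not C₀.acc]
28. n19.depth = 25  [terminal]
29. n18.fin = "uqvpy"  ["u" ++ C.cnt]
30. n18.depth = "nqvpy"  ["n" ++ C.cnt]
31. n17.fin = "uqvpyx"  [C₁.fin ++ "x"]
32. n17.depth = "uqvpynqvpy"  [C₁.fin ++ C₁.depth]
33. n3.fin = "qvuqvpyx"  [C₀.cnt ++ C₁.fin]
34. n3.depth = "w"  [if C₀.acc then C₁.depth else "w"]
35. n20.lim = 0  [0]
36. n21.lim = 30  [30]
37. n23.sig = false  [terminal]
38. n24.sig = true  [terminal]
39. n25.acc = -2  [terminal]
40. n22.hot = -8  [-8]
41. n22.val = 10  [d.acc * -2 + 6]
42. n21.hot = true  [S.val > 9]
43. n21.ok = true  [S.val == 10]
44. n20.hot = true  [B₀.lim > -1]
45. n20.ok = true  [B₁.ok == true]
46. n26.acc = -1  [terminal]
47. n2.hot = false  [B₁.hot == false]
48. n2.ok = false  [B₀.lim > -8]
49. n0.hot = -5  [-5]
50. n0.val = 7  [d.acc * 2 - 37]

"nqvpy"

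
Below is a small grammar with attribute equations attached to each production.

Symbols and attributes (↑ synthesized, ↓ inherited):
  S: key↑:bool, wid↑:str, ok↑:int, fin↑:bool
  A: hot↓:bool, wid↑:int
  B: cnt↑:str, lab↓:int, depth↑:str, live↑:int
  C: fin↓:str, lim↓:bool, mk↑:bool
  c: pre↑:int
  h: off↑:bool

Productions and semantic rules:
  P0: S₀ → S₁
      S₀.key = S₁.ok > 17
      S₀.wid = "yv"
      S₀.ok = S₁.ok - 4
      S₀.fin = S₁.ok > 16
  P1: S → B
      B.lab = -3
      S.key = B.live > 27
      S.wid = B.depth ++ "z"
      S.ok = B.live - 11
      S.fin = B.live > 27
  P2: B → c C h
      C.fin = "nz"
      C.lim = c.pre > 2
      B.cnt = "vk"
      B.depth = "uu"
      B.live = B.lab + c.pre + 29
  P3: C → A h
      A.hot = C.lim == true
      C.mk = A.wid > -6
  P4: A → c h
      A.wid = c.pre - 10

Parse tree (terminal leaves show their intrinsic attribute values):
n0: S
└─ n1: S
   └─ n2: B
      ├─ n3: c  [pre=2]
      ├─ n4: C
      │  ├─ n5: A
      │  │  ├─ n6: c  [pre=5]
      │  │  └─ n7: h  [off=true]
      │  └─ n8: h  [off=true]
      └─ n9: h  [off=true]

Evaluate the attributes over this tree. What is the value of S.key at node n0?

1. n2.lab = -3  [-3]
2. n3.pre = 2  [terminal]
3. n4.fin = "nz"  ["nz"]
4. n4.lim = false  [c.pre > 2]
5. n5.hot = false  [C.lim == true]
6. n6.pre = 5  [terminal]
7. n7.off = true  [terminal]
8. n5.wid = -5  [c.pre - 10]
9. n8.off = true  [terminal]
10. n4.mk = true  [A.wid > -6]
11. n9.off = true  [terminal]
12. n2.cnt = "vk"  ["vk"]
13. n2.depth = "uu"  ["uu"]
14. n2.live = 28  [B.lab + c.pre + 29]
15. n1.key = true  [B.live > 27]
16. n1.wid = "uuz"  [B.depth ++ "z"]
17. n1.ok = 17  [B.live - 11]
18. n1.fin = true  [B.live > 27]
19. n0.key = false  [S₁.ok > 17]
20. n0.wid = "yv"  ["yv"]
21. n0.ok = 13  [S₁.ok - 4]
22. n0.fin = true  [S₁.ok > 16]

false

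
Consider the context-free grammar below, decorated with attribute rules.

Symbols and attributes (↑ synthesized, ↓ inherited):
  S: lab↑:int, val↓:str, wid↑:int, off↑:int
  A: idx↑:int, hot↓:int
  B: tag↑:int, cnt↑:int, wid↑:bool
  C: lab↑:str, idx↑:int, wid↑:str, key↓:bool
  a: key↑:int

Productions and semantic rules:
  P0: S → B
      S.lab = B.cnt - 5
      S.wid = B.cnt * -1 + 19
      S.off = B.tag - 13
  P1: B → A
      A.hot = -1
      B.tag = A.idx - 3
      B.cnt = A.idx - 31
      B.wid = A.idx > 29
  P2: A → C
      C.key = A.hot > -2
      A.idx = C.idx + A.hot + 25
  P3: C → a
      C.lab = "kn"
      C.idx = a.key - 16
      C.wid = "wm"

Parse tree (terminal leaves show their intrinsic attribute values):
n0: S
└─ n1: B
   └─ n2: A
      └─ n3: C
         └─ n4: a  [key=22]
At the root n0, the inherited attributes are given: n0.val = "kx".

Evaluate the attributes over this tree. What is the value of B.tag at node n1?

1. n0.val = "kx"  [given at root]
2. n2.hot = -1  [-1]
3. n3.key = true  [A.hot > -2]
4. n4.key = 22  [terminal]
5. n3.lab = "kn"  ["kn"]
6. n3.idx = 6  [a.key - 16]
7. n3.wid = "wm"  ["wm"]
8. n2.idx = 30  [C.idx + A.hot + 25]
9. n1.tag = 27  [A.idx - 3]
10. n1.cnt = -1  [A.idx - 31]
11. n1.wid = true  [A.idx > 29]
12. n0.lab = -6  [B.cnt - 5]
13. n0.wid = 20  [B.cnt * -1 + 19]
14. n0.off = 14  [B.tag - 13]

27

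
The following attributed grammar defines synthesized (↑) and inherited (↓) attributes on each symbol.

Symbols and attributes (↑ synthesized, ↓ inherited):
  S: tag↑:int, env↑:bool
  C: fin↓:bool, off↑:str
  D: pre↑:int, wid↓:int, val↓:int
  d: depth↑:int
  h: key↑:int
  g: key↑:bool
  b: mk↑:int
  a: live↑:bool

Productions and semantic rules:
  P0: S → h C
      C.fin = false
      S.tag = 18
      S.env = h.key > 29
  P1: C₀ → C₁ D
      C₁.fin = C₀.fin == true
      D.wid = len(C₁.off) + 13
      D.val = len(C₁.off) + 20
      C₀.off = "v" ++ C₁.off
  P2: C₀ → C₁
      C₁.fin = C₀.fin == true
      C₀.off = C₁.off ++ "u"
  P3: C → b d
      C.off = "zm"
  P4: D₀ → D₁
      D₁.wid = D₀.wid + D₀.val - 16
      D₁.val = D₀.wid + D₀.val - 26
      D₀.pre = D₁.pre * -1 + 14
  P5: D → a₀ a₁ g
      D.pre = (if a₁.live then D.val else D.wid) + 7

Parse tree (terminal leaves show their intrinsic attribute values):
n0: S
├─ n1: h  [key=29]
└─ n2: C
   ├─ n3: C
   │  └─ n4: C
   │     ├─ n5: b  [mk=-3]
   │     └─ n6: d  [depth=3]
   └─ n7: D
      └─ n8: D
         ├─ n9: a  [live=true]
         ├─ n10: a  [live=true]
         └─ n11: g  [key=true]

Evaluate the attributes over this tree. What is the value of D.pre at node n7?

1. n1.key = 29  [terminal]
2. n2.fin = false  [false]
3. n3.fin = false  [C₀.fin == true]
4. n4.fin = false  [C₀.fin == true]
5. n5.mk = -3  [terminal]
6. n6.depth = 3  [terminal]
7. n4.off = "zm"  ["zm"]
8. n3.off = "zmu"  [C₁.off ++ "u"]
9. n7.wid = 16  [len(C₁.off) + 13]
10. n7.val = 23  [len(C₁.off) + 20]
11. n8.wid = 23  [D₀.wid + D₀.val - 16]
12. n8.val = 13  [D₀.wid + D₀.val - 26]
13. n9.live = true  [terminal]
14. n10.live = true  [terminal]
15. n11.key = true  [terminal]
16. n8.pre = 20  [(if a₁.live then D.val else D.wid) + 7]
17. n7.pre = -6  [D₁.pre * -1 + 14]
18. n2.off = "vzmu"  ["v" ++ C₁.off]
19. n0.tag = 18  [18]
20. n0.env = false  [h.key > 29]

-6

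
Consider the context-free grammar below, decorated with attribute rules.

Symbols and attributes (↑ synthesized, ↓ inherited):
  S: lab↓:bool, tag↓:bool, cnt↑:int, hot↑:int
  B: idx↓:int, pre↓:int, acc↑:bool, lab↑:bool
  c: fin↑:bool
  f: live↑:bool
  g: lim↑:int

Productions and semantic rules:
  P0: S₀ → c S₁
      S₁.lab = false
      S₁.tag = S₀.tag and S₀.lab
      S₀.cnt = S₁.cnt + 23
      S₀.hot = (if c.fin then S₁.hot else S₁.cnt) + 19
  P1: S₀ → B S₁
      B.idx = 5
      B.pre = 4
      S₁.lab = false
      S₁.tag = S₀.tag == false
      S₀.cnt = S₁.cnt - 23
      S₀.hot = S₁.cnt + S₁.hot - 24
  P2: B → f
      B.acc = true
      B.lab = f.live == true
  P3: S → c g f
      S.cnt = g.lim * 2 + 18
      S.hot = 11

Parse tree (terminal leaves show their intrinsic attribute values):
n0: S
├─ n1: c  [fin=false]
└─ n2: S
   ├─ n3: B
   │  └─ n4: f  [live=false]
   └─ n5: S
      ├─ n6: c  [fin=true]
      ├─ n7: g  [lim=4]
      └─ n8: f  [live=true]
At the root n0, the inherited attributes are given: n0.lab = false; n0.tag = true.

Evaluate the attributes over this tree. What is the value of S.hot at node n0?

1. n0.lab = false  [given at root]
2. n0.tag = true  [given at root]
3. n1.fin = false  [terminal]
4. n2.lab = false  [false]
5. n2.tag = false  [S₀.tag and S₀.lab]
6. n3.idx = 5  [5]
7. n3.pre = 4  [4]
8. n4.live = false  [terminal]
9. n3.acc = true  [true]
10. n3.lab = false  [f.live == true]
11. n5.lab = false  [false]
12. n5.tag = true  [S₀.tag == false]
13. n6.fin = true  [terminal]
14. n7.lim = 4  [terminal]
15. n8.live = true  [terminal]
16. n5.cnt = 26  [g.lim * 2 + 18]
17. n5.hot = 11  [11]
18. n2.cnt = 3  [S₁.cnt - 23]
19. n2.hot = 13  [S₁.cnt + S₁.hot - 24]
20. n0.cnt = 26  [S₁.cnt + 23]
21. n0.hot = 22  [(if c.fin then S₁.hot else S₁.cnt) + 19]

22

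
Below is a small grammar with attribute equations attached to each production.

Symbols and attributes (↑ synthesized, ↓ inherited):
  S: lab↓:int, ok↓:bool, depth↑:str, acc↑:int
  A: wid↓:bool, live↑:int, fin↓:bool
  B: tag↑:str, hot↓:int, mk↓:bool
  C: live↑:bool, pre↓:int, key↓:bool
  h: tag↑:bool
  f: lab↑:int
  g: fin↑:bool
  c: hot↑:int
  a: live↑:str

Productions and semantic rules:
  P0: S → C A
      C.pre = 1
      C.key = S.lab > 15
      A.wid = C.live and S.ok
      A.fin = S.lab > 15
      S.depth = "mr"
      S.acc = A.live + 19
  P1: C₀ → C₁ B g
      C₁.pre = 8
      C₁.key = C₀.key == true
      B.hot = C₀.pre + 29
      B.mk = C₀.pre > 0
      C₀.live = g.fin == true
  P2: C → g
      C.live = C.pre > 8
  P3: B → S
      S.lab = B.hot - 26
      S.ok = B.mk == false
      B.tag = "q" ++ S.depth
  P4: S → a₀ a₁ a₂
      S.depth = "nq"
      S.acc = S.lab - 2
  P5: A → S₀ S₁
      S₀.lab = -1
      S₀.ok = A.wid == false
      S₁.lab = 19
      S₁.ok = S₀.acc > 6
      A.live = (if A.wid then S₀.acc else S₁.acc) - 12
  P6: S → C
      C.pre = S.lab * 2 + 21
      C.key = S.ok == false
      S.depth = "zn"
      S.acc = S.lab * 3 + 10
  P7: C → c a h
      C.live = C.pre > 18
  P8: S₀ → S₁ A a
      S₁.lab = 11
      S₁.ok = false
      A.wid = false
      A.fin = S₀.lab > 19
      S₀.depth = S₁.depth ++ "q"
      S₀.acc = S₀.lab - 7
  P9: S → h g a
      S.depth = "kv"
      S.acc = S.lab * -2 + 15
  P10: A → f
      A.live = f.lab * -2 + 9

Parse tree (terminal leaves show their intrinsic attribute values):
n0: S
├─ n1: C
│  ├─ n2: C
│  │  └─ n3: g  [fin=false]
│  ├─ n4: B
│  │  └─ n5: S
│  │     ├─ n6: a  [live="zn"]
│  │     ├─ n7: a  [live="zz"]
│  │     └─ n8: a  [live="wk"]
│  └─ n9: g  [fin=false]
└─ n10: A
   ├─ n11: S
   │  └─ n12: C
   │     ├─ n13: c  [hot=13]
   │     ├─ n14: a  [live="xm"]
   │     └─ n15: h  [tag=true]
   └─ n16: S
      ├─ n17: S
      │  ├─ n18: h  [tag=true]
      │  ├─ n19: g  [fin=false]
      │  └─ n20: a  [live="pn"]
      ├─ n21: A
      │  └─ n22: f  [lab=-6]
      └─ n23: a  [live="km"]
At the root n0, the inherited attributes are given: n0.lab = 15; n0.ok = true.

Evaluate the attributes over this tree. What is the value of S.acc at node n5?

1. n0.lab = 15  [given at root]
2. n0.ok = true  [given at root]
3. n1.pre = 1  [1]
4. n1.key = false  [S.lab > 15]
5. n2.pre = 8  [8]
6. n2.key = false  [C₀.key == true]
7. n3.fin = false  [terminal]
8. n2.live = false  [C.pre > 8]
9. n4.hot = 30  [C₀.pre + 29]
10. n4.mk = true  [C₀.pre > 0]
11. n5.lab = 4  [B.hot - 26]
12. n5.ok = false  [B.mk == false]
13. n6.live = "zn"  [terminal]
14. n7.live = "zz"  [terminal]
15. n8.live = "wk"  [terminal]
16. n5.depth = "nq"  ["nq"]
17. n5.acc = 2  [S.lab - 2]
18. n4.tag = "qnq"  ["q" ++ S.depth]
19. n9.fin = false  [terminal]
20. n1.live = false  [g.fin == true]
21. n10.wid = false  [C.live and S.ok]
22. n10.fin = false  [S.lab > 15]
23. n11.lab = -1  [-1]
24. n11.ok = true  [A.wid == false]
25. n12.pre = 19  [S.lab * 2 + 21]
26. n12.key = false  [S.ok == false]
27. n13.hot = 13  [terminal]
28. n14.live = "xm"  [terminal]
29. n15.tag = true  [terminal]
30. n12.live = true  [C.pre > 18]
31. n11.depth = "zn"  ["zn"]
32. n11.acc = 7  [S.lab * 3 + 10]
33. n16.lab = 19  [19]
34. n16.ok = true  [S₀.acc > 6]
35. n17.lab = 11  [11]
36. n17.ok = false  [false]
37. n18.tag = true  [terminal]
38. n19.fin = false  [terminal]
39. n20.live = "pn"  [terminal]
40. n17.depth = "kv"  ["kv"]
41. n17.acc = -7  [S.lab * -2 + 15]
42. n21.wid = false  [false]
43. n21.fin = false  [S₀.lab > 19]
44. n22.lab = -6  [terminal]
45. n21.live = 21  [f.lab * -2 + 9]
46. n23.live = "km"  [terminal]
47. n16.depth = "kvq"  [S₁.depth ++ "q"]
48. n16.acc = 12  [S₀.lab - 7]
49. n10.live = 0  [(if A.wid then S₀.acc else S₁.acc) - 12]
50. n0.depth = "mr"  ["mr"]
51. n0.acc = 19  [A.live + 19]

2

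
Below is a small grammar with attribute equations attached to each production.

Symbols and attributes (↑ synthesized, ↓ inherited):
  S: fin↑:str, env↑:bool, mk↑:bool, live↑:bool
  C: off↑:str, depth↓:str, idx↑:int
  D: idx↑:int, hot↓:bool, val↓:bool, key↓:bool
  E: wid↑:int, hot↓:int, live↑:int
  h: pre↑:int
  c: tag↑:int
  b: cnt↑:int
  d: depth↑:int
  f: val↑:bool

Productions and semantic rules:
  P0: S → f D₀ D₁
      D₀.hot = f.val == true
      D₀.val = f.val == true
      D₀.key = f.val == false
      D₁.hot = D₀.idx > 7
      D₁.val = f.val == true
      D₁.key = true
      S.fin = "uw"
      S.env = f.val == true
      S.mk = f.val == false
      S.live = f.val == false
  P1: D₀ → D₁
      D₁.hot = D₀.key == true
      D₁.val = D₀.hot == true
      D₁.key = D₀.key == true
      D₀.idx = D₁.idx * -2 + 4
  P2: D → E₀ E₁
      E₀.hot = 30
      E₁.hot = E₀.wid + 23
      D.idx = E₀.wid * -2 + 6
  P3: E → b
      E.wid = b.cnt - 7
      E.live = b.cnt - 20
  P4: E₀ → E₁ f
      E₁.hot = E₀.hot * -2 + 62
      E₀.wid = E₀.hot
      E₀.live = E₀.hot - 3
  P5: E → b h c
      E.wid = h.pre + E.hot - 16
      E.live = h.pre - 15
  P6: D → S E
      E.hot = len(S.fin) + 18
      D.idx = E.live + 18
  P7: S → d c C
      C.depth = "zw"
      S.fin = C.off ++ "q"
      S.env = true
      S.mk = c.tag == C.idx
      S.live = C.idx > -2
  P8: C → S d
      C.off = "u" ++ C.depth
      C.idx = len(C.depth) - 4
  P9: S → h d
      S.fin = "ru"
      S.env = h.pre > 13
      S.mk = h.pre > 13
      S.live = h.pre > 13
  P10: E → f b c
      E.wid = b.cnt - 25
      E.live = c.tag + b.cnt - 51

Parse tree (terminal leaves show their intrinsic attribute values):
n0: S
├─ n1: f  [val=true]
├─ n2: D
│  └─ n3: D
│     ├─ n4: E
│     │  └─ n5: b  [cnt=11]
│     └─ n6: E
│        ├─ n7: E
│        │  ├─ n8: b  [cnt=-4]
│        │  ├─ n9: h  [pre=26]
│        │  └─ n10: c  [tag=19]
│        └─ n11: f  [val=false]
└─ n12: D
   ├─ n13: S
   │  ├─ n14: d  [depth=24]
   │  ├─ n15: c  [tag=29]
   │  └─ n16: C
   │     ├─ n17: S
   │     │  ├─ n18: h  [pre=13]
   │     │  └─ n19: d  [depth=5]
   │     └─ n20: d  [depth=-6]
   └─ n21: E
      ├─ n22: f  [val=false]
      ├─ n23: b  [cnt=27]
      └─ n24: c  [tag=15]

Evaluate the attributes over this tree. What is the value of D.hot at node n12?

true

1. n1.val = true  [terminal]
2. n2.hot = true  [f.val == true]
3. n2.val = true  [f.val == true]
4. n2.key = false  [f.val == false]
5. n3.hot = false  [D₀.key == true]
6. n3.val = true  [D₀.hot == true]
7. n3.key = false  [D₀.key == true]
8. n4.hot = 30  [30]
9. n5.cnt = 11  [terminal]
10. n4.wid = 4  [b.cnt - 7]
11. n4.live = -9  [b.cnt - 20]
12. n6.hot = 27  [E₀.wid + 23]
13. n7.hot = 8  [E₀.hot * -2 + 62]
14. n8.cnt = -4  [terminal]
15. n9.pre = 26  [terminal]
16. n10.tag = 19  [terminal]
17. n7.wid = 18  [h.pre + E.hot - 16]
18. n7.live = 11  [h.pre - 15]
19. n11.val = false  [terminal]
20. n6.wid = 27  [E₀.hot]
21. n6.live = 24  [E₀.hot - 3]
22. n3.idx = -2  [E₀.wid * -2 + 6]
23. n2.idx = 8  [D₁.idx * -2 + 4]
24. n12.hot = true  [D₀.idx > 7]
25. n12.val = true  [f.val == true]
26. n12.key = true  [true]
27. n14.depth = 24  [terminal]
28. n15.tag = 29  [terminal]
29. n16.depth = "zw"  ["zw"]
30. n18.pre = 13  [terminal]
31. n19.depth = 5  [terminal]
32. n17.fin = "ru"  ["ru"]
33. n17.env = false  [h.pre > 13]
34. n17.mk = false  [h.pre > 13]
35. n17.live = false  [h.pre > 13]
36. n20.depth = -6  [terminal]
37. n16.off = "uzw"  ["u" ++ C.depth]
38. n16.idx = -2  [len(C.depth) - 4]
39. n13.fin = "uzwq"  [C.off ++ "q"]
40. n13.env = true  [true]
41. n13.mk = false  [c.tag == C.idx]
42. n13.live = false  [C.idx > -2]
43. n21.hot = 22  [len(S.fin) + 18]
44. n22.val = false  [terminal]
45. n23.cnt = 27  [terminal]
46. n24.tag = 15  [terminal]
47. n21.wid = 2  [b.cnt - 25]
48. n21.live = -9  [c.tag + b.cnt - 51]
49. n12.idx = 9  [E.live + 18]
50. n0.fin = "uw"  ["uw"]
51. n0.env = true  [f.val == true]
52. n0.mk = false  [f.val == false]
53. n0.live = false  [f.val == false]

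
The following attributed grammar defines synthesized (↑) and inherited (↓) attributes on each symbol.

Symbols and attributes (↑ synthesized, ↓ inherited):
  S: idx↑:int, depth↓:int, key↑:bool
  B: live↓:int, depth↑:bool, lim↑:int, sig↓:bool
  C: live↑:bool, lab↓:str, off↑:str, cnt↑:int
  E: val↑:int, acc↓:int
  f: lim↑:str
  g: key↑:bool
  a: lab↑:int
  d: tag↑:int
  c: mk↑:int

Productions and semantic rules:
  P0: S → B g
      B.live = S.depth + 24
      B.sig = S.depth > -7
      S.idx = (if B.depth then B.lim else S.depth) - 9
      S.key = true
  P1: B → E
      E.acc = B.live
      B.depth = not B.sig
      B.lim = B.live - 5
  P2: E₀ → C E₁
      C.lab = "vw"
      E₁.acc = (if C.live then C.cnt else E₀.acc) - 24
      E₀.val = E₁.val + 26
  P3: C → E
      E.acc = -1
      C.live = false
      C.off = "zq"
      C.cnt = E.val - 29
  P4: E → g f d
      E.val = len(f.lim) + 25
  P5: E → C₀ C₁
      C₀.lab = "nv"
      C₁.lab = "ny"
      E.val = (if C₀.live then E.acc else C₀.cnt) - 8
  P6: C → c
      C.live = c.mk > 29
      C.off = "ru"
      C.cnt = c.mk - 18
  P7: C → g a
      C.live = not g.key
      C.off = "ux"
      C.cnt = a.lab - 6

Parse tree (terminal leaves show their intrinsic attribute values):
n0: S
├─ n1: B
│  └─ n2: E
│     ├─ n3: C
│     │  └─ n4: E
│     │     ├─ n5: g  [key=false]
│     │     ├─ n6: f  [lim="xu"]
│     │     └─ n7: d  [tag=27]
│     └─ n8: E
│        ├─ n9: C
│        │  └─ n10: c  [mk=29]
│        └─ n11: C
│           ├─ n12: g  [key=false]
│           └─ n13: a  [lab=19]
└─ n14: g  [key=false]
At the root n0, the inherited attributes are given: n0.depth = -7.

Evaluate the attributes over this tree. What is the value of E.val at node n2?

29

1. n0.depth = -7  [given at root]
2. n1.live = 17  [S.depth + 24]
3. n1.sig = false  [S.depth > -7]
4. n2.acc = 17  [B.live]
5. n3.lab = "vw"  ["vw"]
6. n4.acc = -1  [-1]
7. n5.key = false  [terminal]
8. n6.lim = "xu"  [terminal]
9. n7.tag = 27  [terminal]
10. n4.val = 27  [len(f.lim) + 25]
11. n3.live = false  [false]
12. n3.off = "zq"  ["zq"]
13. n3.cnt = -2  [E.val - 29]
14. n8.acc = -7  [(if C.live then C.cnt else E₀.acc) - 24]
15. n9.lab = "nv"  ["nv"]
16. n10.mk = 29  [terminal]
17. n9.live = false  [c.mk > 29]
18. n9.off = "ru"  ["ru"]
19. n9.cnt = 11  [c.mk - 18]
20. n11.lab = "ny"  ["ny"]
21. n12.key = false  [terminal]
22. n13.lab = 19  [terminal]
23. n11.live = true  [not g.key]
24. n11.off = "ux"  ["ux"]
25. n11.cnt = 13  [a.lab - 6]
26. n8.val = 3  [(if C₀.live then E.acc else C₀.cnt) - 8]
27. n2.val = 29  [E₁.val + 26]
28. n1.depth = true  [not B.sig]
29. n1.lim = 12  [B.live - 5]
30. n14.key = false  [terminal]
31. n0.idx = 3  [(if B.depth then B.lim else S.depth) - 9]
32. n0.key = true  [true]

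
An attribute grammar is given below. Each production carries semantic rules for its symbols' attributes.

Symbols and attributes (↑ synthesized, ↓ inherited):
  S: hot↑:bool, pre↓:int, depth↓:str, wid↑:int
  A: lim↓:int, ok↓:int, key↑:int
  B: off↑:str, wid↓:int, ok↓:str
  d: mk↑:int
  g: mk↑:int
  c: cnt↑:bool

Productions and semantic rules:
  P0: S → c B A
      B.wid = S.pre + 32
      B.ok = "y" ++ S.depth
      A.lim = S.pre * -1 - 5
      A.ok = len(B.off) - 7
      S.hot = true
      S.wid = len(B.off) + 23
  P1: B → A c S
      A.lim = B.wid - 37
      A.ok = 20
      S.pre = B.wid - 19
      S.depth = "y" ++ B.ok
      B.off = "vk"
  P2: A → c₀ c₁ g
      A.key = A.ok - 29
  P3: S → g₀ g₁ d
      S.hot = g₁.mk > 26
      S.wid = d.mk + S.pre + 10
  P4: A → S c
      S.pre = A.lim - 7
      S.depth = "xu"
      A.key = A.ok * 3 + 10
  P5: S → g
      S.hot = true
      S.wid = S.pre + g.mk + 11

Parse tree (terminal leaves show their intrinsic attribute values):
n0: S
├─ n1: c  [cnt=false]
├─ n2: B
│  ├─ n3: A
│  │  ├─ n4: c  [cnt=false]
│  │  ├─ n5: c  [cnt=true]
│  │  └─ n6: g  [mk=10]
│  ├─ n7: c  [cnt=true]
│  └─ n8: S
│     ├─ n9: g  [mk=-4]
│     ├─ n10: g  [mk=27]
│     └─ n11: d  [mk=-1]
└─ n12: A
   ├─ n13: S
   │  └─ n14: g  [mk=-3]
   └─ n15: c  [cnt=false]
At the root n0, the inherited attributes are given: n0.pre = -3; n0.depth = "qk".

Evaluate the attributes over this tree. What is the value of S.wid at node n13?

1. n0.pre = -3  [given at root]
2. n0.depth = "qk"  [given at root]
3. n1.cnt = false  [terminal]
4. n2.wid = 29  [S.pre + 32]
5. n2.ok = "yqk"  ["y" ++ S.depth]
6. n3.lim = -8  [B.wid - 37]
7. n3.ok = 20  [20]
8. n4.cnt = false  [terminal]
9. n5.cnt = true  [terminal]
10. n6.mk = 10  [terminal]
11. n3.key = -9  [A.ok - 29]
12. n7.cnt = true  [terminal]
13. n8.pre = 10  [B.wid - 19]
14. n8.depth = "yyqk"  ["y" ++ B.ok]
15. n9.mk = -4  [terminal]
16. n10.mk = 27  [terminal]
17. n11.mk = -1  [terminal]
18. n8.hot = true  [g₁.mk > 26]
19. n8.wid = 19  [d.mk + S.pre + 10]
20. n2.off = "vk"  ["vk"]
21. n12.lim = -2  [S.pre * -1 - 5]
22. n12.ok = -5  [len(B.off) - 7]
23. n13.pre = -9  [A.lim - 7]
24. n13.depth = "xu"  ["xu"]
25. n14.mk = -3  [terminal]
26. n13.hot = true  [true]
27. n13.wid = -1  [S.pre + g.mk + 11]
28. n15.cnt = false  [terminal]
29. n12.key = -5  [A.ok * 3 + 10]
30. n0.hot = true  [true]
31. n0.wid = 25  [len(B.off) + 23]

-1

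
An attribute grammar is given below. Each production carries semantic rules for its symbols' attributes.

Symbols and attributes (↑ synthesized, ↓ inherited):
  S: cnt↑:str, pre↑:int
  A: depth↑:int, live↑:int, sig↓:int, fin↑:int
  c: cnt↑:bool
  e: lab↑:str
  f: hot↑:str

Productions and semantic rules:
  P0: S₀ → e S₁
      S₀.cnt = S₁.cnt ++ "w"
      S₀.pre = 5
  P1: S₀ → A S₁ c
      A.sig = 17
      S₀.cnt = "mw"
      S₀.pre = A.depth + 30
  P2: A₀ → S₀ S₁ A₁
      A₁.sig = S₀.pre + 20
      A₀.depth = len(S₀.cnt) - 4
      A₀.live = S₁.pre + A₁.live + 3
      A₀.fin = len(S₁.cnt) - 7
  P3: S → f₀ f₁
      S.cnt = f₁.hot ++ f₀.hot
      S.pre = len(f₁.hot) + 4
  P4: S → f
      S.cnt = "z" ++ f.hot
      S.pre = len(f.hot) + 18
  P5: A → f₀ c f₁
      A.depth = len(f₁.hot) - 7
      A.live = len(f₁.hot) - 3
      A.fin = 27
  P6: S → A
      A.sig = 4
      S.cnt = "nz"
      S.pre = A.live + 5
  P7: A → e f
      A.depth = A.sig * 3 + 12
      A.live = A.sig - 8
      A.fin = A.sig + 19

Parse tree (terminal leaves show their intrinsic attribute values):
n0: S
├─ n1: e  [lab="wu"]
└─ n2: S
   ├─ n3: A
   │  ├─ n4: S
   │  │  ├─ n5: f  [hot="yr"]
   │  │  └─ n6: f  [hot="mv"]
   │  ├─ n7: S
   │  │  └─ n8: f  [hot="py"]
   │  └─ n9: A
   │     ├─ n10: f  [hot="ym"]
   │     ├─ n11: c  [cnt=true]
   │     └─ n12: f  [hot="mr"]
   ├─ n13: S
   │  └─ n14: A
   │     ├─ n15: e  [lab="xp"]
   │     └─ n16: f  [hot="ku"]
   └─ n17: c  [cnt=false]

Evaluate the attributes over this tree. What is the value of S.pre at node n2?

1. n1.lab = "wu"  [terminal]
2. n3.sig = 17  [17]
3. n5.hot = "yr"  [terminal]
4. n6.hot = "mv"  [terminal]
5. n4.cnt = "mvyr"  [f₁.hot ++ f₀.hot]
6. n4.pre = 6  [len(f₁.hot) + 4]
7. n8.hot = "py"  [terminal]
8. n7.cnt = "zpy"  ["z" ++ f.hot]
9. n7.pre = 20  [len(f.hot) + 18]
10. n9.sig = 26  [S₀.pre + 20]
11. n10.hot = "ym"  [terminal]
12. n11.cnt = true  [terminal]
13. n12.hot = "mr"  [terminal]
14. n9.depth = -5  [len(f₁.hot) - 7]
15. n9.live = -1  [len(f₁.hot) - 3]
16. n9.fin = 27  [27]
17. n3.depth = 0  [len(S₀.cnt) - 4]
18. n3.live = 22  [S₁.pre + A₁.live + 3]
19. n3.fin = -4  [len(S₁.cnt) - 7]
20. n14.sig = 4  [4]
21. n15.lab = "xp"  [terminal]
22. n16.hot = "ku"  [terminal]
23. n14.depth = 24  [A.sig * 3 + 12]
24. n14.live = -4  [A.sig - 8]
25. n14.fin = 23  [A.sig + 19]
26. n13.cnt = "nz"  ["nz"]
27. n13.pre = 1  [A.live + 5]
28. n17.cnt = false  [terminal]
29. n2.cnt = "mw"  ["mw"]
30. n2.pre = 30  [A.depth + 30]
31. n0.cnt = "mww"  [S₁.cnt ++ "w"]
32. n0.pre = 5  [5]

30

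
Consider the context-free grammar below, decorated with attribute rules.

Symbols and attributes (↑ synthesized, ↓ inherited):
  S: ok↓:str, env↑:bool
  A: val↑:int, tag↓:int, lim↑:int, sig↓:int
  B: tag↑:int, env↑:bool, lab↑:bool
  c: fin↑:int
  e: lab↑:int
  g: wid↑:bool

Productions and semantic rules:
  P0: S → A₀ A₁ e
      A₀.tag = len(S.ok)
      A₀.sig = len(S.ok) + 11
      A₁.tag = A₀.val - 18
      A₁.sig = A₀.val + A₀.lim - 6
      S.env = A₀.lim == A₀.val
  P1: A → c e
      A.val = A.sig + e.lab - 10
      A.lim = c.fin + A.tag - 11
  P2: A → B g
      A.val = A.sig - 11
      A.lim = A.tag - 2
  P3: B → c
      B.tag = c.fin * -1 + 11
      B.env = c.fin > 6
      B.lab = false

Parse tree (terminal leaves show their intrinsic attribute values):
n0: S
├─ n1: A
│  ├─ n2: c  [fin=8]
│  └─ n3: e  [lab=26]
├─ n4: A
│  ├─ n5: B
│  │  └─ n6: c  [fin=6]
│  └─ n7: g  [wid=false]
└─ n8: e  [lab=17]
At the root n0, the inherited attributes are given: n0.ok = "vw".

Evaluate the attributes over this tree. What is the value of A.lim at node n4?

9

1. n0.ok = "vw"  [given at root]
2. n1.tag = 2  [len(S.ok)]
3. n1.sig = 13  [len(S.ok) + 11]
4. n2.fin = 8  [terminal]
5. n3.lab = 26  [terminal]
6. n1.val = 29  [A.sig + e.lab - 10]
7. n1.lim = -1  [c.fin + A.tag - 11]
8. n4.tag = 11  [A₀.val - 18]
9. n4.sig = 22  [A₀.val + A₀.lim - 6]
10. n6.fin = 6  [terminal]
11. n5.tag = 5  [c.fin * -1 + 11]
12. n5.env = false  [c.fin > 6]
13. n5.lab = false  [false]
14. n7.wid = false  [terminal]
15. n4.val = 11  [A.sig - 11]
16. n4.lim = 9  [A.tag - 2]
17. n8.lab = 17  [terminal]
18. n0.env = false  [A₀.lim == A₀.val]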